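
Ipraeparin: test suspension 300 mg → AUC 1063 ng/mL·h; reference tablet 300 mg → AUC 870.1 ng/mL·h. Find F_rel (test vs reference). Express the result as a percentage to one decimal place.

F_rel = (AUC_test/D_test) / (AUC_ref/D_ref)
      = (1063/300) / (870.1/300)
      = 3.54333 / 2.90033 = 1.2217 = 122.17%

F_rel = 122.2%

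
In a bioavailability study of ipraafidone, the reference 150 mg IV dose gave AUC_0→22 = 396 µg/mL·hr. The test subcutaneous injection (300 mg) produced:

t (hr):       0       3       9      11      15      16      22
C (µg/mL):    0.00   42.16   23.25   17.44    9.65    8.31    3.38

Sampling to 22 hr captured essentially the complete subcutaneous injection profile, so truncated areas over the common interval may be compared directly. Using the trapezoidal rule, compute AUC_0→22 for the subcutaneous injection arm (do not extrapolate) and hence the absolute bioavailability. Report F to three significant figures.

F = 0.503

Trapezoidal AUC_0→22 (subcutaneous injection):
  [0→3]: (0.00+42.16)/2 × 3 = 63.24
  [3→9]: (42.16+23.25)/2 × 6 = 196.23
  [9→11]: (23.25+17.44)/2 × 2 = 40.69
  [11→15]: (17.44+9.65)/2 × 4 = 54.18
  [15→16]: (9.65+8.31)/2 × 1 = 8.98
  [16→22]: (8.31+3.38)/2 × 6 = 35.07
  Sum = 398.39 µg/mL·hr
F = (AUC_ev/D_ev)/(AUC_iv/D_iv) = (398.39/300)/(396/150) = 1.32797/2.64 = 0.5030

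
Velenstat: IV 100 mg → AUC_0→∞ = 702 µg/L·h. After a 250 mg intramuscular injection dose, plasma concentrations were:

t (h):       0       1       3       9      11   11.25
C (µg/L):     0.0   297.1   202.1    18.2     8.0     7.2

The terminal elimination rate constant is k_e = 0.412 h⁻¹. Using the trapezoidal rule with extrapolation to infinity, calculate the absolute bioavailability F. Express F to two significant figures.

F = 0.77

Trapezoidal AUC_0→11.25 (intramuscular injection):
  [0→1]: (0.0+297.1)/2 × 1 = 148.55
  [1→3]: (297.1+202.1)/2 × 2 = 499.2
  [3→9]: (202.1+18.2)/2 × 6 = 660.9
  [9→11]: (18.2+8.0)/2 × 2 = 26.2
  [11→11.25]: (8.0+7.2)/2 × 0.25 = 1.9
  Sum = 1336.75 µg/L·h
Tail: C_last/k_e = 7.2/0.412 = 17.476
AUC_0→∞ (intramuscular injection) = 1336.75 + 17.476 = 1354.226 µg/L·h
F = (AUC_ev/D_ev)/(AUC_iv/D_iv) = (1354.226/250)/(702/100) = 5.416904/7.02 = 0.7716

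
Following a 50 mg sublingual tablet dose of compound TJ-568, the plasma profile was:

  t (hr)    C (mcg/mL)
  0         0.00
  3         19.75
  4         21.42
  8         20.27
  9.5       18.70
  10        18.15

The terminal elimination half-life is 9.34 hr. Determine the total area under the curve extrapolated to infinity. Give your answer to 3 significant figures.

Trapezoidal AUC_0→10:
  [0→3]: (0.00+19.75)/2 × 3 = 29.625
  [3→4]: (19.75+21.42)/2 × 1 = 20.585
  [4→8]: (21.42+20.27)/2 × 4 = 83.38
  [8→9.5]: (20.27+18.70)/2 × 1.5 = 29.2275
  [9.5→10]: (18.70+18.15)/2 × 0.5 = 9.2125
  Sum = 172.03 mcg/mL·hr
k_e = ln2 / t½ = 0.693147 / 9.34 = 0.0742 hr^-1
Extrapolated tail: C_last / k_e = 18.15 / 0.0742 = 244.609
AUC_0→∞ = 172.03 + 244.609 = 416.639 mcg/mL·hr

AUC = 417 mcg/mL·hr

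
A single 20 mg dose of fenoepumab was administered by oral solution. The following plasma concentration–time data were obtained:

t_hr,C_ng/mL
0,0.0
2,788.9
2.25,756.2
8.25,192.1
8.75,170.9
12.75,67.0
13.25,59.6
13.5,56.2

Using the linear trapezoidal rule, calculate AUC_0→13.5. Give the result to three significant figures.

Trapezoidal AUC_0→13.5:
  [0→2]: (0.0+788.9)/2 × 2 = 788.9
  [2→2.25]: (788.9+756.2)/2 × 0.25 = 193.1375
  [2.25→8.25]: (756.2+192.1)/2 × 6 = 2844.9
  [8.25→8.75]: (192.1+170.9)/2 × 0.5 = 90.75
  [8.75→12.75]: (170.9+67.0)/2 × 4 = 475.8
  [12.75→13.25]: (67.0+59.6)/2 × 0.5 = 31.65
  [13.25→13.5]: (59.6+56.2)/2 × 0.25 = 14.475
  Sum = 4439.6125 ng/mL·hr

AUC = 4440 ng/mL·hr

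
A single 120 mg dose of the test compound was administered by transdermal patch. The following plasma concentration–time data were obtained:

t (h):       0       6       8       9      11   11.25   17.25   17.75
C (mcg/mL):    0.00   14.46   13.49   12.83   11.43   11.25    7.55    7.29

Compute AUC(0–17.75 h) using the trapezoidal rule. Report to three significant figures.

Trapezoidal AUC_0→17.75:
  [0→6]: (0.00+14.46)/2 × 6 = 43.38
  [6→8]: (14.46+13.49)/2 × 2 = 27.95
  [8→9]: (13.49+12.83)/2 × 1 = 13.16
  [9→11]: (12.83+11.43)/2 × 2 = 24.26
  [11→11.25]: (11.43+11.25)/2 × 0.25 = 2.835
  [11.25→17.25]: (11.25+7.55)/2 × 6 = 56.4
  [17.25→17.75]: (7.55+7.29)/2 × 0.5 = 3.71
  Sum = 171.695 mcg/mL·h

AUC = 172 mcg/mL·h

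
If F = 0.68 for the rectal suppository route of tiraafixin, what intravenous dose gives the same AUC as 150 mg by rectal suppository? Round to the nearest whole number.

D_iv = 102 mg

Systemic exposure from an extravascular dose = F × D_ev, so the equivalent IV dose is F × D_ev.
D_iv = F × D_ev = 0.68 × 150 = 102 mg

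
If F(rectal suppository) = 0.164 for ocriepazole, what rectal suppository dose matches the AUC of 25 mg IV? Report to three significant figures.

D_rectal = 152 mg

For equal systemic exposure: F × D_ev = D_iv
D_ev = D_iv / F = 25 / 0.164 = 152.439 mg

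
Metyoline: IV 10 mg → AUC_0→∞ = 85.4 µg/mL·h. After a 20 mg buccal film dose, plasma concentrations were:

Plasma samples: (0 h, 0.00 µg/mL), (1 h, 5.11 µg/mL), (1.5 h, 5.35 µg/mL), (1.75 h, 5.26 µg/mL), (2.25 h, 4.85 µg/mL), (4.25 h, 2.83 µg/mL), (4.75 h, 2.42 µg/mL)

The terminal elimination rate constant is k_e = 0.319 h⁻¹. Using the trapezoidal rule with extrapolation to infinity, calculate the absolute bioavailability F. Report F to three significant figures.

F = 0.150

Trapezoidal AUC_0→4.75 (buccal film):
  [0→1]: (0.00+5.11)/2 × 1 = 2.555
  [1→1.5]: (5.11+5.35)/2 × 0.5 = 2.615
  [1.5→1.75]: (5.35+5.26)/2 × 0.25 = 1.32625
  [1.75→2.25]: (5.26+4.85)/2 × 0.5 = 2.5275
  [2.25→4.25]: (4.85+2.83)/2 × 2 = 7.68
  [4.25→4.75]: (2.83+2.42)/2 × 0.5 = 1.3125
  Sum = 18.01625 µg/mL·h
Tail: C_last/k_e = 2.42/0.319 = 7.586
AUC_0→∞ (buccal film) = 18.01625 + 7.586 = 25.60225 µg/mL·h
F = (AUC_ev/D_ev)/(AUC_iv/D_iv) = (25.60225/20)/(85.4/10) = 1.2801125/8.54 = 0.1499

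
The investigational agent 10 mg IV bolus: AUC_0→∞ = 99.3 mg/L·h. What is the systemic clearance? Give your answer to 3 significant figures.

CL = 0.101 L/h

CL = Dose_iv / AUC_0→∞
   = 10 / 99.3 = 0.100705 L/h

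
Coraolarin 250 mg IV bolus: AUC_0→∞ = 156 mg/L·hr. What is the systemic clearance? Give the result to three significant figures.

CL = Dose_iv / AUC_0→∞
   = 250 / 156 = 1.60256 L/hr

CL = 1.60 L/hr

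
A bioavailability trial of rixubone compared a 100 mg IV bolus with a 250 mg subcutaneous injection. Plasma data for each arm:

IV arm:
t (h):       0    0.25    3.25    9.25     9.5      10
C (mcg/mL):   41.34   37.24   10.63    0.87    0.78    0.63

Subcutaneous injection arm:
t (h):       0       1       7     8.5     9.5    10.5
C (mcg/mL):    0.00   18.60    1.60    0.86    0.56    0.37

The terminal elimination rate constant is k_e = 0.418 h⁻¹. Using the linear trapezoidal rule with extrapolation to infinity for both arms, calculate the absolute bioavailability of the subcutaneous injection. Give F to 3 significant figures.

F = 0.250

Trapezoidal AUC_0→10 (IV):
  [0→0.25]: (41.34+37.24)/2 × 0.25 = 9.8225
  [0.25→3.25]: (37.24+10.63)/2 × 3 = 71.805
  [3.25→9.25]: (10.63+0.87)/2 × 6 = 34.5
  [9.25→9.5]: (0.87+0.78)/2 × 0.25 = 0.20625
  [9.5→10]: (0.78+0.63)/2 × 0.5 = 0.3525
  Sum = 116.68625 mcg/mL·h
IV tail: 0.63/0.418 = 1.507; AUC_iv,0→∞ = 116.68625 + 1.507 = 118.19325 mcg/mL·h
Trapezoidal AUC_0→10.5 (subcutaneous injection):
  [0→1]: (0.00+18.60)/2 × 1 = 9.3
  [1→7]: (18.60+1.60)/2 × 6 = 60.6
  [7→8.5]: (1.60+0.86)/2 × 1.5 = 1.845
  [8.5→9.5]: (0.86+0.56)/2 × 1 = 0.71
  [9.5→10.5]: (0.56+0.37)/2 × 1 = 0.465
  Sum = 72.92 mcg/mL·h
subcutaneous injection tail: 0.37/0.418 = 0.885; AUC_ev,0→∞ = 72.92 + 0.885 = 73.805 mcg/mL·h
F = (AUC_ev/D_ev)/(AUC_iv/D_iv) = (73.805/250)/(118.19325/100) = 0.29522/1.1819325 = 0.2498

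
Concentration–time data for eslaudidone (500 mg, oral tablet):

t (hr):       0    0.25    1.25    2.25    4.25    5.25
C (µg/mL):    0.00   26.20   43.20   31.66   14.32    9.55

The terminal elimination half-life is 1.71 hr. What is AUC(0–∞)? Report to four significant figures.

AUC = 156.9 µg/mL·hr

Trapezoidal AUC_0→5.25:
  [0→0.25]: (0.00+26.20)/2 × 0.25 = 3.275
  [0.25→1.25]: (26.20+43.20)/2 × 1 = 34.7
  [1.25→2.25]: (43.20+31.66)/2 × 1 = 37.43
  [2.25→4.25]: (31.66+14.32)/2 × 2 = 45.98
  [4.25→5.25]: (14.32+9.55)/2 × 1 = 11.935
  Sum = 133.32 µg/mL·hr
k_e = ln2 / t½ = 0.693147 / 1.71 = 0.4053 hr^-1
Extrapolated tail: C_last / k_e = 9.55 / 0.4053 = 23.563
AUC_0→∞ = 133.32 + 23.563 = 156.883 µg/mL·hr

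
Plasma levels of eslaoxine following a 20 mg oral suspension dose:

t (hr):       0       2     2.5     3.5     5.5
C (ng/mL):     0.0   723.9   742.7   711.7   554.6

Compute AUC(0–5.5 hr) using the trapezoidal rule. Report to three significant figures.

Trapezoidal AUC_0→5.5:
  [0→2]: (0.0+723.9)/2 × 2 = 723.9
  [2→2.5]: (723.9+742.7)/2 × 0.5 = 366.65
  [2.5→3.5]: (742.7+711.7)/2 × 1 = 727.2
  [3.5→5.5]: (711.7+554.6)/2 × 2 = 1266.3
  Sum = 3084.05 ng/mL·hr

AUC = 3080 ng/mL·hr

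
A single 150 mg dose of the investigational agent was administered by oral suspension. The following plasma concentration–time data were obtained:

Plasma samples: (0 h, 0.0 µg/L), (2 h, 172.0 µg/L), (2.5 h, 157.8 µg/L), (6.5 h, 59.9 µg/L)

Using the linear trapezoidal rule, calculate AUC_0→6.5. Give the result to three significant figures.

Trapezoidal AUC_0→6.5:
  [0→2]: (0.0+172.0)/2 × 2 = 172.0
  [2→2.5]: (172.0+157.8)/2 × 0.5 = 82.45
  [2.5→6.5]: (157.8+59.9)/2 × 4 = 435.4
  Sum = 689.85 µg/L·h

AUC = 690 µg/L·h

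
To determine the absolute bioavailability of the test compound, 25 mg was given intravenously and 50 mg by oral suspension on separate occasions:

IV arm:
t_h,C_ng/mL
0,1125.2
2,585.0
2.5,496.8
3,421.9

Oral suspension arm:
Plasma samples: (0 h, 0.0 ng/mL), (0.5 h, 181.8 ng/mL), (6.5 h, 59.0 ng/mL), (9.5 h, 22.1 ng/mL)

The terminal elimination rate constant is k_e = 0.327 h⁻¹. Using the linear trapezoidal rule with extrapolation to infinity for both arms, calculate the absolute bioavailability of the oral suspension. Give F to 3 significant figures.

F = 0.137

Trapezoidal AUC_0→3 (IV):
  [0→2]: (1125.2+585.0)/2 × 2 = 1710.2
  [2→2.5]: (585.0+496.8)/2 × 0.5 = 270.45
  [2.5→3]: (496.8+421.9)/2 × 0.5 = 229.675
  Sum = 2210.325 ng/mL·h
IV tail: 421.9/0.327 = 1290.214; AUC_iv,0→∞ = 2210.325 + 1290.214 = 3500.539 ng/mL·h
Trapezoidal AUC_0→9.5 (oral suspension):
  [0→0.5]: (0.0+181.8)/2 × 0.5 = 45.45
  [0.5→6.5]: (181.8+59.0)/2 × 6 = 722.4
  [6.5→9.5]: (59.0+22.1)/2 × 3 = 121.65
  Sum = 889.5 ng/mL·h
oral suspension tail: 22.1/0.327 = 67.584; AUC_ev,0→∞ = 889.5 + 67.584 = 957.084 ng/mL·h
F = (AUC_ev/D_ev)/(AUC_iv/D_iv) = (957.084/50)/(3500.539/25) = 19.14168/140.02156 = 0.1367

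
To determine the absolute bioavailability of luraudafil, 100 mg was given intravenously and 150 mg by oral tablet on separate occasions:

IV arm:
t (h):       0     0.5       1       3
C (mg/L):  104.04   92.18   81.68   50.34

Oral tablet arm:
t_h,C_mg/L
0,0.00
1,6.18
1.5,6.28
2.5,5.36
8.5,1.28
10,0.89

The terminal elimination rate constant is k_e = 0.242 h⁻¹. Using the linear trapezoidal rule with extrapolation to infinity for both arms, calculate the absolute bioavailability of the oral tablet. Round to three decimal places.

F = 0.057

Trapezoidal AUC_0→3 (IV):
  [0→0.5]: (104.04+92.18)/2 × 0.5 = 49.055
  [0.5→1]: (92.18+81.68)/2 × 0.5 = 43.465
  [1→3]: (81.68+50.34)/2 × 2 = 132.02
  Sum = 224.54 mg/L·h
IV tail: 50.34/0.242 = 208.017; AUC_iv,0→∞ = 224.54 + 208.017 = 432.557 mg/L·h
Trapezoidal AUC_0→10 (oral tablet):
  [0→1]: (0.00+6.18)/2 × 1 = 3.09
  [1→1.5]: (6.18+6.28)/2 × 0.5 = 3.115
  [1.5→2.5]: (6.28+5.36)/2 × 1 = 5.82
  [2.5→8.5]: (5.36+1.28)/2 × 6 = 19.92
  [8.5→10]: (1.28+0.89)/2 × 1.5 = 1.6275
  Sum = 33.5725 mg/L·h
oral tablet tail: 0.89/0.242 = 3.678; AUC_ev,0→∞ = 33.5725 + 3.678 = 37.2505 mg/L·h
F = (AUC_ev/D_ev)/(AUC_iv/D_iv) = (37.2505/150)/(432.557/100) = 0.248337/4.32557 = 0.0574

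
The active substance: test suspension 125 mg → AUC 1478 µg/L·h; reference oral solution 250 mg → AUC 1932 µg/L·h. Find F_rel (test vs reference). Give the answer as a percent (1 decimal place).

F_rel = (AUC_test/D_test) / (AUC_ref/D_ref)
      = (1478/125) / (1932/250)
      = 11.824 / 7.728 = 1.5300 = 153.00%

F_rel = 153.0%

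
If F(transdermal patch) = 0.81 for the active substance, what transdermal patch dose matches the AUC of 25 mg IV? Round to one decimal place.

For equal systemic exposure: F × D_ev = D_iv
D_ev = D_iv / F = 25 / 0.81 = 30.8642 mg

D_transdermal = 30.9 mg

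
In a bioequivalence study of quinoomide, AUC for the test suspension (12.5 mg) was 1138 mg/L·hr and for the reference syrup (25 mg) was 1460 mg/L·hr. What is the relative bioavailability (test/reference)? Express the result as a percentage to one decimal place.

F_rel = (AUC_test/D_test) / (AUC_ref/D_ref)
      = (1138/12.5) / (1460/25)
      = 91.04 / 58.4 = 1.5589 = 155.89%

F_rel = 155.9%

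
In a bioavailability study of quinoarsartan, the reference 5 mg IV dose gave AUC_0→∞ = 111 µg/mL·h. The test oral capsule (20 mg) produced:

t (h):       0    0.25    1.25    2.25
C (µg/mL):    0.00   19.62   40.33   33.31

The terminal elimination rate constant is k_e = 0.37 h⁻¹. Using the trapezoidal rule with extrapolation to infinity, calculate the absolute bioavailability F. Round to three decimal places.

Trapezoidal AUC_0→2.25 (oral capsule):
  [0→0.25]: (0.00+19.62)/2 × 0.25 = 2.4525
  [0.25→1.25]: (19.62+40.33)/2 × 1 = 29.975
  [1.25→2.25]: (40.33+33.31)/2 × 1 = 36.82
  Sum = 69.2475 µg/mL·h
Tail: C_last/k_e = 33.31/0.37 = 90.027
AUC_0→∞ (oral capsule) = 69.2475 + 90.027 = 159.2745 µg/mL·h
F = (AUC_ev/D_ev)/(AUC_iv/D_iv) = (159.2745/20)/(111/5) = 7.963725/22.2 = 0.3587

F = 0.359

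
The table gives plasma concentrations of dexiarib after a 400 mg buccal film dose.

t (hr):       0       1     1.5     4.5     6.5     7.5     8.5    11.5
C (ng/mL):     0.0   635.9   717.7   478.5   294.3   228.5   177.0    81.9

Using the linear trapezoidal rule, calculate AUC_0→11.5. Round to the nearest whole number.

Trapezoidal AUC_0→11.5:
  [0→1]: (0.0+635.9)/2 × 1 = 317.95
  [1→1.5]: (635.9+717.7)/2 × 0.5 = 338.4
  [1.5→4.5]: (717.7+478.5)/2 × 3 = 1794.3
  [4.5→6.5]: (478.5+294.3)/2 × 2 = 772.8
  [6.5→7.5]: (294.3+228.5)/2 × 1 = 261.4
  [7.5→8.5]: (228.5+177.0)/2 × 1 = 202.75
  [8.5→11.5]: (177.0+81.9)/2 × 3 = 388.35
  Sum = 4075.95 ng/mL·hr

AUC = 4076 ng/mL·hr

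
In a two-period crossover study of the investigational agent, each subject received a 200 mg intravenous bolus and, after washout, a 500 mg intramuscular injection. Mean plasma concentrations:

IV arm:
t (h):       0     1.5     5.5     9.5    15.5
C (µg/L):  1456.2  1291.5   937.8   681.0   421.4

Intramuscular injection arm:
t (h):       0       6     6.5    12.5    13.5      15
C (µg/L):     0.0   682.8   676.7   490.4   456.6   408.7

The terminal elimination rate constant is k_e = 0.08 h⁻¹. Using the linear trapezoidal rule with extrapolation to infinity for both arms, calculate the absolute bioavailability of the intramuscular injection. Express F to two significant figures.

Trapezoidal AUC_0→15.5 (IV):
  [0→1.5]: (1456.2+1291.5)/2 × 1.5 = 2060.775
  [1.5→5.5]: (1291.5+937.8)/2 × 4 = 4458.6
  [5.5→9.5]: (937.8+681.0)/2 × 4 = 3237.6
  [9.5→15.5]: (681.0+421.4)/2 × 6 = 3307.2
  Sum = 13064.175 µg/L·h
IV tail: 421.4/0.08 = 5267.500; AUC_iv,0→∞ = 13064.175 + 5267.500 = 18331.675 µg/L·h
Trapezoidal AUC_0→15 (intramuscular injection):
  [0→6]: (0.0+682.8)/2 × 6 = 2048.4
  [6→6.5]: (682.8+676.7)/2 × 0.5 = 339.875
  [6.5→12.5]: (676.7+490.4)/2 × 6 = 3501.3
  [12.5→13.5]: (490.4+456.6)/2 × 1 = 473.5
  [13.5→15]: (456.6+408.7)/2 × 1.5 = 648.975
  Sum = 7012.05 µg/L·h
intramuscular injection tail: 408.7/0.08 = 5108.750; AUC_ev,0→∞ = 7012.05 + 5108.750 = 12120.8 µg/L·h
F = (AUC_ev/D_ev)/(AUC_iv/D_iv) = (12120.8/500)/(18331.675/200) = 24.2416/91.658375 = 0.2645

F = 0.26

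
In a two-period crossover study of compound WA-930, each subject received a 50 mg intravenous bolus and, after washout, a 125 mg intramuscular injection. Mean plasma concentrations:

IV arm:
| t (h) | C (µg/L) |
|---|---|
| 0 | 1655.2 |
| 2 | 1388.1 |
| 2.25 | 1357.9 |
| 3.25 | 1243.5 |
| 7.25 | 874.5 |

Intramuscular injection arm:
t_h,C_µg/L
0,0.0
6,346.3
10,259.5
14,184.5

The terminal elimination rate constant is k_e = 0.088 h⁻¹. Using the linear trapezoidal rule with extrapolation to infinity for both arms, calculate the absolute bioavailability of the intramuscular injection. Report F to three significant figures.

Trapezoidal AUC_0→7.25 (IV):
  [0→2]: (1655.2+1388.1)/2 × 2 = 3043.3
  [2→2.25]: (1388.1+1357.9)/2 × 0.25 = 343.25
  [2.25→3.25]: (1357.9+1243.5)/2 × 1 = 1300.7
  [3.25→7.25]: (1243.5+874.5)/2 × 4 = 4236.0
  Sum = 8923.25 µg/L·h
IV tail: 874.5/0.088 = 9937.500; AUC_iv,0→∞ = 8923.25 + 9937.500 = 18860.75 µg/L·h
Trapezoidal AUC_0→14 (intramuscular injection):
  [0→6]: (0.0+346.3)/2 × 6 = 1038.9
  [6→10]: (346.3+259.5)/2 × 4 = 1211.6
  [10→14]: (259.5+184.5)/2 × 4 = 888.0
  Sum = 3138.5 µg/L·h
intramuscular injection tail: 184.5/0.088 = 2096.591; AUC_ev,0→∞ = 3138.5 + 2096.591 = 5235.091 µg/L·h
F = (AUC_ev/D_ev)/(AUC_iv/D_iv) = (5235.091/125)/(18860.75/50) = 41.880728/377.215 = 0.1110

F = 0.111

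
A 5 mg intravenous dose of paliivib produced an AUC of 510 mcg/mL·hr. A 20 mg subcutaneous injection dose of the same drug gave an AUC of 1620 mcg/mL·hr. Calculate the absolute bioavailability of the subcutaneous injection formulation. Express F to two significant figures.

F = (AUC_ev / D_ev) / (AUC_iv / D_iv)
  = (1620/20) / (510/5)
  = 81 / 102 = 0.7941

F = 0.79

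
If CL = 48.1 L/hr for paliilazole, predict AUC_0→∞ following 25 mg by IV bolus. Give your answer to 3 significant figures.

AUC_0→∞ = Dose_iv / CL
        = 25 / 48.1 = 0.519751 mg/L·hr

AUC = 0.520 mg/L·hr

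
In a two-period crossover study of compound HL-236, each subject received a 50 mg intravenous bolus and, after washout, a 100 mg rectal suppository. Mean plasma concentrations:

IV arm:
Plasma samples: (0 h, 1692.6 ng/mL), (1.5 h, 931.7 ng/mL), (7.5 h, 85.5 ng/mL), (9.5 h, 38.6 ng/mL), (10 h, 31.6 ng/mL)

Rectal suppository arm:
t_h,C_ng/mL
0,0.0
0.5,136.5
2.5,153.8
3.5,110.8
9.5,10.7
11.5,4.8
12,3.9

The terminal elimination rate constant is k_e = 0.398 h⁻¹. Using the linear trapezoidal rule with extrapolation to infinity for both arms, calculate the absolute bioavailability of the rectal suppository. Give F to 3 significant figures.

Trapezoidal AUC_0→10 (IV):
  [0→1.5]: (1692.6+931.7)/2 × 1.5 = 1968.225
  [1.5→7.5]: (931.7+85.5)/2 × 6 = 3051.6
  [7.5→9.5]: (85.5+38.6)/2 × 2 = 124.1
  [9.5→10]: (38.6+31.6)/2 × 0.5 = 17.55
  Sum = 5161.475 ng/mL·h
IV tail: 31.6/0.398 = 79.397; AUC_iv,0→∞ = 5161.475 + 79.397 = 5240.872 ng/mL·h
Trapezoidal AUC_0→12 (rectal suppository):
  [0→0.5]: (0.0+136.5)/2 × 0.5 = 34.125
  [0.5→2.5]: (136.5+153.8)/2 × 2 = 290.3
  [2.5→3.5]: (153.8+110.8)/2 × 1 = 132.3
  [3.5→9.5]: (110.8+10.7)/2 × 6 = 364.5
  [9.5→11.5]: (10.7+4.8)/2 × 2 = 15.5
  [11.5→12]: (4.8+3.9)/2 × 0.5 = 2.175
  Sum = 838.9 ng/mL·h
rectal suppository tail: 3.9/0.398 = 9.799; AUC_ev,0→∞ = 838.9 + 9.799 = 848.699 ng/mL·h
F = (AUC_ev/D_ev)/(AUC_iv/D_iv) = (848.699/100)/(5240.872/50) = 8.48699/104.81744 = 0.0810

F = 0.0810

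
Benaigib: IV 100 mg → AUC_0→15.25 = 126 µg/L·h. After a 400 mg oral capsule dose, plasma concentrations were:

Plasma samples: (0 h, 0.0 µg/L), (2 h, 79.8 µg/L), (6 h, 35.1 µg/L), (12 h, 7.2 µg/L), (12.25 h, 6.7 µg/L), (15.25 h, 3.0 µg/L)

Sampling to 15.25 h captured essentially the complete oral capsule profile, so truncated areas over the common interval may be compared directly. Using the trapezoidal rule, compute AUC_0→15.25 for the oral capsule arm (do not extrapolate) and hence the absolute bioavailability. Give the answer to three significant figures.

F = 0.898

Trapezoidal AUC_0→15.25 (oral capsule):
  [0→2]: (0.0+79.8)/2 × 2 = 79.8
  [2→6]: (79.8+35.1)/2 × 4 = 229.8
  [6→12]: (35.1+7.2)/2 × 6 = 126.9
  [12→12.25]: (7.2+6.7)/2 × 0.25 = 1.7375
  [12.25→15.25]: (6.7+3.0)/2 × 3 = 14.55
  Sum = 452.7875 µg/L·h
F = (AUC_ev/D_ev)/(AUC_iv/D_iv) = (452.7875/400)/(126/100) = 1.13197/1.26 = 0.8984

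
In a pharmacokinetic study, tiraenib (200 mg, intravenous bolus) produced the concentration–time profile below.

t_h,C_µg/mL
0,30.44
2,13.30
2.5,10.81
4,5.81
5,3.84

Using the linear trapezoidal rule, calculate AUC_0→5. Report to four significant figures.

AUC = 67.06 µg/mL·h

Trapezoidal AUC_0→5:
  [0→2]: (30.44+13.30)/2 × 2 = 43.74
  [2→2.5]: (13.30+10.81)/2 × 0.5 = 6.0275
  [2.5→4]: (10.81+5.81)/2 × 1.5 = 12.465
  [4→5]: (5.81+3.84)/2 × 1 = 4.825
  Sum = 67.0575 µg/mL·h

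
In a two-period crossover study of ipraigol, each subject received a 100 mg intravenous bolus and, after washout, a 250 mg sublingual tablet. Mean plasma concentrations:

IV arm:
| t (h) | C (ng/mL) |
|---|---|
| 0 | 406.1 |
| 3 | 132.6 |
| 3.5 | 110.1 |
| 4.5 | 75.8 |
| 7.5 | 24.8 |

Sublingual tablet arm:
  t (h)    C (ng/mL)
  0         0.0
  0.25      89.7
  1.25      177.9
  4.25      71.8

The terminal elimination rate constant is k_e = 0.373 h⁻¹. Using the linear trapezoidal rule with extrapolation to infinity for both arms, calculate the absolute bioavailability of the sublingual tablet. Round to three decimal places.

Trapezoidal AUC_0→7.5 (IV):
  [0→3]: (406.1+132.6)/2 × 3 = 808.05
  [3→3.5]: (132.6+110.1)/2 × 0.5 = 60.675
  [3.5→4.5]: (110.1+75.8)/2 × 1 = 92.95
  [4.5→7.5]: (75.8+24.8)/2 × 3 = 150.9
  Sum = 1112.575 ng/mL·h
IV tail: 24.8/0.373 = 66.488; AUC_iv,0→∞ = 1112.575 + 66.488 = 1179.063 ng/mL·h
Trapezoidal AUC_0→4.25 (sublingual tablet):
  [0→0.25]: (0.0+89.7)/2 × 0.25 = 11.2125
  [0.25→1.25]: (89.7+177.9)/2 × 1 = 133.8
  [1.25→4.25]: (177.9+71.8)/2 × 3 = 374.55
  Sum = 519.5625 ng/mL·h
sublingual tablet tail: 71.8/0.373 = 192.493; AUC_ev,0→∞ = 519.5625 + 192.493 = 712.0555 ng/mL·h
F = (AUC_ev/D_ev)/(AUC_iv/D_iv) = (712.0555/250)/(1179.063/100) = 2.848222/11.79063 = 0.2416

F = 0.242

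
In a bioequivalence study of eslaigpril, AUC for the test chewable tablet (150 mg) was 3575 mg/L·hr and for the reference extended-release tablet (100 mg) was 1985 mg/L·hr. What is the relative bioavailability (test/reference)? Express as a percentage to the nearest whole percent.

F_rel = 120%

F_rel = (AUC_test/D_test) / (AUC_ref/D_ref)
      = (3575/150) / (1985/100)
      = 23.8333 / 19.85 = 1.2007 = 120.07%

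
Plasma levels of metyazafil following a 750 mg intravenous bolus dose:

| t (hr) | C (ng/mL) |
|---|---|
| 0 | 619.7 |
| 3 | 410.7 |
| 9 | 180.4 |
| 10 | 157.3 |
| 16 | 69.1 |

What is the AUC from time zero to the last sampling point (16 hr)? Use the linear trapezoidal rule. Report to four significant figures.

AUC = 4167 ng/mL·hr

Trapezoidal AUC_0→16:
  [0→3]: (619.7+410.7)/2 × 3 = 1545.6
  [3→9]: (410.7+180.4)/2 × 6 = 1773.3
  [9→10]: (180.4+157.3)/2 × 1 = 168.85
  [10→16]: (157.3+69.1)/2 × 6 = 679.2
  Sum = 4166.95 ng/mL·hr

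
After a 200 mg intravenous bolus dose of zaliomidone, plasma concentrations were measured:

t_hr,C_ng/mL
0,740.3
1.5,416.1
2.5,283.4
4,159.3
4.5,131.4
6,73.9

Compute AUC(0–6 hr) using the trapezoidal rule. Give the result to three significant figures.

AUC = 1780 ng/mL·hr

Trapezoidal AUC_0→6:
  [0→1.5]: (740.3+416.1)/2 × 1.5 = 867.3
  [1.5→2.5]: (416.1+283.4)/2 × 1 = 349.75
  [2.5→4]: (283.4+159.3)/2 × 1.5 = 332.025
  [4→4.5]: (159.3+131.4)/2 × 0.5 = 72.675
  [4.5→6]: (131.4+73.9)/2 × 1.5 = 153.975
  Sum = 1775.725 ng/mL·hr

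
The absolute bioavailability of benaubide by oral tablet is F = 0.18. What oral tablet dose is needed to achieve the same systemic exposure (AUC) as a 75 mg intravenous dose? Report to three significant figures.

D_oral = 417 mg

For equal systemic exposure: F × D_ev = D_iv
D_ev = D_iv / F = 75 / 0.18 = 416.667 mg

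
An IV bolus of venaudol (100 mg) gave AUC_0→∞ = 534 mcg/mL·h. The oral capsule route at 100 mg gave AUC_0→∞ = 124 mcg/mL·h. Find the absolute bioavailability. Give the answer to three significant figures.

F = (AUC_ev / D_ev) / (AUC_iv / D_iv)
  = (124/100) / (534/100)
  = 1.24 / 5.34 = 0.2322

F = 0.232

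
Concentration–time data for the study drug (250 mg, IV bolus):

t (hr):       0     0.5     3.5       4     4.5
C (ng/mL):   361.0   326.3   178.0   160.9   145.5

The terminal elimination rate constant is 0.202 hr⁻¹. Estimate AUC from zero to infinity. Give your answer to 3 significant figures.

Trapezoidal AUC_0→4.5:
  [0→0.5]: (361.0+326.3)/2 × 0.5 = 171.825
  [0.5→3.5]: (326.3+178.0)/2 × 3 = 756.45
  [3.5→4]: (178.0+160.9)/2 × 0.5 = 84.725
  [4→4.5]: (160.9+145.5)/2 × 0.5 = 76.6
  Sum = 1089.6 ng/mL·hr
Extrapolated tail: C_last / k_e = 145.5 / 0.202 = 720.297
AUC_0→∞ = 1089.6 + 720.297 = 1809.897 ng/mL·hr

AUC = 1810 ng/mL·hr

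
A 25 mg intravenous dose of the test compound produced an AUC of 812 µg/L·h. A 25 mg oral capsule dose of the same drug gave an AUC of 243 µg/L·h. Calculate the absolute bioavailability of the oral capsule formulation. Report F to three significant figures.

F = (AUC_ev / D_ev) / (AUC_iv / D_iv)
  = (243/25) / (812/25)
  = 9.72 / 32.48 = 0.2993

F = 0.299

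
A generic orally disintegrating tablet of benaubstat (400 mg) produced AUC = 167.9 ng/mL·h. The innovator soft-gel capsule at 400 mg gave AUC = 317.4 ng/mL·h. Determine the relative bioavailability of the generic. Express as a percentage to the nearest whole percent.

F_rel = 53%

F_rel = (AUC_test/D_test) / (AUC_ref/D_ref)
      = (167.9/400) / (317.4/400)
      = 0.41975 / 0.7935 = 0.5290 = 52.90%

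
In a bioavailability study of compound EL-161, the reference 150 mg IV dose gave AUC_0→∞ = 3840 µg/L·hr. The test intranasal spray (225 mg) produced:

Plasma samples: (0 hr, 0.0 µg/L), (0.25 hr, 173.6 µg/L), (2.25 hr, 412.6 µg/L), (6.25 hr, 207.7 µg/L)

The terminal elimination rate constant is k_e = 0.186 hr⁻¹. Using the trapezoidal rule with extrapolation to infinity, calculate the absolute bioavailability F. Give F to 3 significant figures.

Trapezoidal AUC_0→6.25 (intranasal spray):
  [0→0.25]: (0.0+173.6)/2 × 0.25 = 21.7
  [0.25→2.25]: (173.6+412.6)/2 × 2 = 586.2
  [2.25→6.25]: (412.6+207.7)/2 × 4 = 1240.6
  Sum = 1848.5 µg/L·hr
Tail: C_last/k_e = 207.7/0.186 = 1116.667
AUC_0→∞ (intranasal spray) = 1848.5 + 1116.667 = 2965.167 µg/L·hr
F = (AUC_ev/D_ev)/(AUC_iv/D_iv) = (2965.167/225)/(3840/150) = 13.17852/25.6 = 0.5148

F = 0.515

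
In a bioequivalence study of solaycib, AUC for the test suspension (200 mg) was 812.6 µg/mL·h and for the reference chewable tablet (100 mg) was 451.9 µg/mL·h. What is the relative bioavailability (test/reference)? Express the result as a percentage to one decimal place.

F_rel = (AUC_test/D_test) / (AUC_ref/D_ref)
      = (812.6/200) / (451.9/100)
      = 4.063 / 4.519 = 0.8991 = 89.91%

F_rel = 89.9%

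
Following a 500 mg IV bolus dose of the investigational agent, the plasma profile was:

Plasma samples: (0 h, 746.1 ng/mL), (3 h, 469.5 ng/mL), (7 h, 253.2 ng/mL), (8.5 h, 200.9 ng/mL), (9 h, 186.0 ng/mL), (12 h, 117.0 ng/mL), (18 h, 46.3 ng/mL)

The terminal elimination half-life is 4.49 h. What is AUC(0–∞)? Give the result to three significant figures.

Trapezoidal AUC_0→18:
  [0→3]: (746.1+469.5)/2 × 3 = 1823.4
  [3→7]: (469.5+253.2)/2 × 4 = 1445.4
  [7→8.5]: (253.2+200.9)/2 × 1.5 = 340.575
  [8.5→9]: (200.9+186.0)/2 × 0.5 = 96.725
  [9→12]: (186.0+117.0)/2 × 3 = 454.5
  [12→18]: (117.0+46.3)/2 × 6 = 489.9
  Sum = 4650.5 ng/mL·h
k_e = ln2 / t½ = 0.693147 / 4.49 = 0.1544 h^-1
Extrapolated tail: C_last / k_e = 46.3 / 0.1544 = 299.870
AUC_0→∞ = 4650.5 + 299.870 = 4950.37 ng/mL·h

AUC = 4950 ng/mL·h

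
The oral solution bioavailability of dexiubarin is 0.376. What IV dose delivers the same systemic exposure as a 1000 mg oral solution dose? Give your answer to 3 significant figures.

Systemic exposure from an extravascular dose = F × D_ev, so the equivalent IV dose is F × D_ev.
D_iv = F × D_ev = 0.376 × 1000 = 376 mg

D_iv = 376 mg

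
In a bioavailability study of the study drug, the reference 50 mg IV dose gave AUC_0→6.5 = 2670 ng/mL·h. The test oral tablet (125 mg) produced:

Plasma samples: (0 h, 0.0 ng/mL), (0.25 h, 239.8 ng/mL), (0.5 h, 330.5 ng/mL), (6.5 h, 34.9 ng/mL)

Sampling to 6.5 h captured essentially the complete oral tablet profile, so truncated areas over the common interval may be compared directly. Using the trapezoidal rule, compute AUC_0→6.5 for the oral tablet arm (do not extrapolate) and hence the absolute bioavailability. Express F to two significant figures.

Trapezoidal AUC_0→6.5 (oral tablet):
  [0→0.25]: (0.0+239.8)/2 × 0.25 = 29.975
  [0.25→0.5]: (239.8+330.5)/2 × 0.25 = 71.2875
  [0.5→6.5]: (330.5+34.9)/2 × 6 = 1096.2
  Sum = 1197.4625 ng/mL·h
F = (AUC_ev/D_ev)/(AUC_iv/D_iv) = (1197.4625/125)/(2670/50) = 9.5797/53.4 = 0.1794

F = 0.18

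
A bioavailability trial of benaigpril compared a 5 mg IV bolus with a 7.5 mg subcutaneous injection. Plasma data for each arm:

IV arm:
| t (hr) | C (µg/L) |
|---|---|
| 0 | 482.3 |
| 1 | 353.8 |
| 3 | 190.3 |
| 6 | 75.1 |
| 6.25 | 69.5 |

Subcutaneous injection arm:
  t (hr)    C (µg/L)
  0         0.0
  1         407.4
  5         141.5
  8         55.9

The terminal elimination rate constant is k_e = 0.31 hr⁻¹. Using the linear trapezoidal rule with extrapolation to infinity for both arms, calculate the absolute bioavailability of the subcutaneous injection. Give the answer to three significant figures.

F = 0.740

Trapezoidal AUC_0→6.25 (IV):
  [0→1]: (482.3+353.8)/2 × 1 = 418.05
  [1→3]: (353.8+190.3)/2 × 2 = 544.1
  [3→6]: (190.3+75.1)/2 × 3 = 398.1
  [6→6.25]: (75.1+69.5)/2 × 0.25 = 18.075
  Sum = 1378.325 µg/L·hr
IV tail: 69.5/0.31 = 224.194; AUC_iv,0→∞ = 1378.325 + 224.194 = 1602.519 µg/L·hr
Trapezoidal AUC_0→8 (subcutaneous injection):
  [0→1]: (0.0+407.4)/2 × 1 = 203.7
  [1→5]: (407.4+141.5)/2 × 4 = 1097.8
  [5→8]: (141.5+55.9)/2 × 3 = 296.1
  Sum = 1597.6 µg/L·hr
subcutaneous injection tail: 55.9/0.31 = 180.323; AUC_ev,0→∞ = 1597.6 + 180.323 = 1777.923 µg/L·hr
F = (AUC_ev/D_ev)/(AUC_iv/D_iv) = (1777.923/7.5)/(1602.519/5) = 237.0564/320.5038 = 0.7396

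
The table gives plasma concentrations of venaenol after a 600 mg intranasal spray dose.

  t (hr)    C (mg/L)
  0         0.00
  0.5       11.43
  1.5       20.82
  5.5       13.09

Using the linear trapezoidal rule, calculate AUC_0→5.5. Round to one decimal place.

Trapezoidal AUC_0→5.5:
  [0→0.5]: (0.00+11.43)/2 × 0.5 = 2.8575
  [0.5→1.5]: (11.43+20.82)/2 × 1 = 16.125
  [1.5→5.5]: (20.82+13.09)/2 × 4 = 67.82
  Sum = 86.8025 mg/L·hr

AUC = 86.8 mg/L·hr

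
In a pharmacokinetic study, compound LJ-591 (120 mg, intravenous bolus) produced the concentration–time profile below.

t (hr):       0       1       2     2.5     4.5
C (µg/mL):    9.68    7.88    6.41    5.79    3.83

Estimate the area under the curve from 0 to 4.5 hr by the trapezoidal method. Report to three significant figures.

Trapezoidal AUC_0→4.5:
  [0→1]: (9.68+7.88)/2 × 1 = 8.78
  [1→2]: (7.88+6.41)/2 × 1 = 7.145
  [2→2.5]: (6.41+5.79)/2 × 0.5 = 3.05
  [2.5→4.5]: (5.79+3.83)/2 × 2 = 9.62
  Sum = 28.595 µg/mL·hr

AUC = 28.6 µg/mL·hr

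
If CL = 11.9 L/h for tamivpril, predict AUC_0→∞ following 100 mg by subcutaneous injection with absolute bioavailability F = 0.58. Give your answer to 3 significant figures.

AUC_0→∞ = F × Dose / CL
        = 0.58 × 100 / 11.9 = 4.87395 mg/L·h

AUC = 4.87 mg/L·h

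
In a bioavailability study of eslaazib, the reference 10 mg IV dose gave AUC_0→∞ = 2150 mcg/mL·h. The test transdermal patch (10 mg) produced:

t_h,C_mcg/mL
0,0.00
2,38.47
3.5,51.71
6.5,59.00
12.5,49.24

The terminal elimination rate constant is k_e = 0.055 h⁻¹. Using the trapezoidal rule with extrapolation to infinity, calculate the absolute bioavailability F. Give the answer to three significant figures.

F = 0.694

Trapezoidal AUC_0→12.5 (transdermal patch):
  [0→2]: (0.00+38.47)/2 × 2 = 38.47
  [2→3.5]: (38.47+51.71)/2 × 1.5 = 67.635
  [3.5→6.5]: (51.71+59.00)/2 × 3 = 166.065
  [6.5→12.5]: (59.00+49.24)/2 × 6 = 324.72
  Sum = 596.89 mcg/mL·h
Tail: C_last/k_e = 49.24/0.055 = 895.273
AUC_0→∞ (transdermal patch) = 596.89 + 895.273 = 1492.163 mcg/mL·h
F = (AUC_ev/D_ev)/(AUC_iv/D_iv) = (1492.163/10)/(2150/10) = 149.2163/215 = 0.6940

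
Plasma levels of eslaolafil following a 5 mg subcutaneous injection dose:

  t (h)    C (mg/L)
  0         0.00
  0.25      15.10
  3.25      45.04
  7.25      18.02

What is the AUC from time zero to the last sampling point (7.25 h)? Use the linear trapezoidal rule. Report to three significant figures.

Trapezoidal AUC_0→7.25:
  [0→0.25]: (0.00+15.10)/2 × 0.25 = 1.8875
  [0.25→3.25]: (15.10+45.04)/2 × 3 = 90.21
  [3.25→7.25]: (45.04+18.02)/2 × 4 = 126.12
  Sum = 218.2175 mg/L·h

AUC = 218 mg/L·h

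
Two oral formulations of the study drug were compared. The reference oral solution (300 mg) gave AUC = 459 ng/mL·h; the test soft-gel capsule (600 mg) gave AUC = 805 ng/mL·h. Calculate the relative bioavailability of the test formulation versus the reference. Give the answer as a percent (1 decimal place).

F_rel = (AUC_test/D_test) / (AUC_ref/D_ref)
      = (805/600) / (459/300)
      = 1.34167 / 1.53 = 0.8769 = 87.69%

F_rel = 87.7%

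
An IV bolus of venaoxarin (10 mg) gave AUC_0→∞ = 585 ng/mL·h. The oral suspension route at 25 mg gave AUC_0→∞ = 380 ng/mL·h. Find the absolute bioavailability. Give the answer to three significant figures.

F = 0.260

F = (AUC_ev / D_ev) / (AUC_iv / D_iv)
  = (380/25) / (585/10)
  = 15.2 / 58.5 = 0.2598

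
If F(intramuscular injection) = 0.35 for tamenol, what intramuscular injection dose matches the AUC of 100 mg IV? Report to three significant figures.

D_intramuscular = 286 mg

For equal systemic exposure: F × D_ev = D_iv
D_ev = D_iv / F = 100 / 0.35 = 285.714 mg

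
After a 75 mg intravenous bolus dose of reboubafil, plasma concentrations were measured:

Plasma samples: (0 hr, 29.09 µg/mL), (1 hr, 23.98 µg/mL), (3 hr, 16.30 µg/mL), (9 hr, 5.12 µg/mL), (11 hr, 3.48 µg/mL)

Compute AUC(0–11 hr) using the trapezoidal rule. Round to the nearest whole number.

Trapezoidal AUC_0→11:
  [0→1]: (29.09+23.98)/2 × 1 = 26.535
  [1→3]: (23.98+16.30)/2 × 2 = 40.28
  [3→9]: (16.30+5.12)/2 × 6 = 64.26
  [9→11]: (5.12+3.48)/2 × 2 = 8.6
  Sum = 139.675 µg/mL·hr

AUC = 140 µg/mL·hr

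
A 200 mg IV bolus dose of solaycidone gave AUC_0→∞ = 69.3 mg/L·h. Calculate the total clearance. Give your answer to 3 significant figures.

CL = Dose_iv / AUC_0→∞
   = 200 / 69.3 = 2.886 L/h

CL = 2.89 L/h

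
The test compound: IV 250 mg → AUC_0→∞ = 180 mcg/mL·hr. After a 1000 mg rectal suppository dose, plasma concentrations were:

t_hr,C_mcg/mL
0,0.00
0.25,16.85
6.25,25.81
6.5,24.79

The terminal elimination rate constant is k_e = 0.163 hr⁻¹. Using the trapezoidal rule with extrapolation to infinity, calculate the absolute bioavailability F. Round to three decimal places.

F = 0.401

Trapezoidal AUC_0→6.5 (rectal suppository):
  [0→0.25]: (0.00+16.85)/2 × 0.25 = 2.10625
  [0.25→6.25]: (16.85+25.81)/2 × 6 = 127.98
  [6.25→6.5]: (25.81+24.79)/2 × 0.25 = 6.325
  Sum = 136.41125 mcg/mL·hr
Tail: C_last/k_e = 24.79/0.163 = 152.086
AUC_0→∞ (rectal suppository) = 136.41125 + 152.086 = 288.49725 mcg/mL·hr
F = (AUC_ev/D_ev)/(AUC_iv/D_iv) = (288.49725/1000)/(180/250) = 0.28849725/0.72 = 0.4007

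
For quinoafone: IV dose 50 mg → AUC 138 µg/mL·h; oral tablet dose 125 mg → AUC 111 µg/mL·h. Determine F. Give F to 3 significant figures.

F = (AUC_ev / D_ev) / (AUC_iv / D_iv)
  = (111/125) / (138/50)
  = 0.888 / 2.76 = 0.3217

F = 0.322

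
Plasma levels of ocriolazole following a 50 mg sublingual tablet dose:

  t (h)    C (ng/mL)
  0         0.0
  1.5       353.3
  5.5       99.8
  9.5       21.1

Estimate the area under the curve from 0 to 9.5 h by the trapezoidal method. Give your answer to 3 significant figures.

AUC = 1410 ng/mL·h

Trapezoidal AUC_0→9.5:
  [0→1.5]: (0.0+353.3)/2 × 1.5 = 264.975
  [1.5→5.5]: (353.3+99.8)/2 × 4 = 906.2
  [5.5→9.5]: (99.8+21.1)/2 × 4 = 241.8
  Sum = 1412.975 ng/mL·h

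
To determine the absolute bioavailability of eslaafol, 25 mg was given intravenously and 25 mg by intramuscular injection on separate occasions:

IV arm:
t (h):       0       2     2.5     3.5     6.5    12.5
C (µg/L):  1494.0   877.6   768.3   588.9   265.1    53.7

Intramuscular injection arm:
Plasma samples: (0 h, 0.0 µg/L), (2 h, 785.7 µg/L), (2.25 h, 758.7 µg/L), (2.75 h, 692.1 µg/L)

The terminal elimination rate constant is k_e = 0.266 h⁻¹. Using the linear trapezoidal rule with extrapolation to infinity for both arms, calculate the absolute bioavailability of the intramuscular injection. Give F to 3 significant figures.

F = 0.668

Trapezoidal AUC_0→12.5 (IV):
  [0→2]: (1494.0+877.6)/2 × 2 = 2371.6
  [2→2.5]: (877.6+768.3)/2 × 0.5 = 411.475
  [2.5→3.5]: (768.3+588.9)/2 × 1 = 678.6
  [3.5→6.5]: (588.9+265.1)/2 × 3 = 1281.0
  [6.5→12.5]: (265.1+53.7)/2 × 6 = 956.4
  Sum = 5699.075 µg/L·h
IV tail: 53.7/0.266 = 201.880; AUC_iv,0→∞ = 5699.075 + 201.880 = 5900.955 µg/L·h
Trapezoidal AUC_0→2.75 (intramuscular injection):
  [0→2]: (0.0+785.7)/2 × 2 = 785.7
  [2→2.25]: (785.7+758.7)/2 × 0.25 = 193.05
  [2.25→2.75]: (758.7+692.1)/2 × 0.5 = 362.7
  Sum = 1341.45 µg/L·h
intramuscular injection tail: 692.1/0.266 = 2601.880; AUC_ev,0→∞ = 1341.45 + 2601.880 = 3943.33 µg/L·h
F = (AUC_ev/D_ev)/(AUC_iv/D_iv) = (3943.33/25)/(5900.955/25) = 157.7332/236.0382 = 0.6683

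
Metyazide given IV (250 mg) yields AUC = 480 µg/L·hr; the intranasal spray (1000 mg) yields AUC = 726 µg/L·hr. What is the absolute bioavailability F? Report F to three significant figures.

F = (AUC_ev / D_ev) / (AUC_iv / D_iv)
  = (726/1000) / (480/250)
  = 0.726 / 1.92 = 0.3781

F = 0.378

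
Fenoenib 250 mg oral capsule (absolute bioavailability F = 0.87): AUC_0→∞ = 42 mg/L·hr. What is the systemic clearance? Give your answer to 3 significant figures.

CL = F × Dose / AUC_0→∞
   = 0.87 × 250 / 42 = 5.17857 L/hr

CL = 5.18 L/hr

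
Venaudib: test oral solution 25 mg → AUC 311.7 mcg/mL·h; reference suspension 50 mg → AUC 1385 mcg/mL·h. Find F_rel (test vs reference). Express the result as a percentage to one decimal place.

F_rel = 45.0%

F_rel = (AUC_test/D_test) / (AUC_ref/D_ref)
      = (311.7/25) / (1385/50)
      = 12.468 / 27.7 = 0.4501 = 45.01%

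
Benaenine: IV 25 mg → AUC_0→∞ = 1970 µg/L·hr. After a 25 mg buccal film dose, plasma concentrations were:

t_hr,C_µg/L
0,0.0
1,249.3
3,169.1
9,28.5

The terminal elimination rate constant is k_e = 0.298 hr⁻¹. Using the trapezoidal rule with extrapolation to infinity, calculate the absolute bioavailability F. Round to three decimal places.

Trapezoidal AUC_0→9 (buccal film):
  [0→1]: (0.0+249.3)/2 × 1 = 124.65
  [1→3]: (249.3+169.1)/2 × 2 = 418.4
  [3→9]: (169.1+28.5)/2 × 6 = 592.8
  Sum = 1135.85 µg/L·hr
Tail: C_last/k_e = 28.5/0.298 = 95.638
AUC_0→∞ (buccal film) = 1135.85 + 95.638 = 1231.488 µg/L·hr
F = (AUC_ev/D_ev)/(AUC_iv/D_iv) = (1231.488/25)/(1970/25) = 49.25952/78.8 = 0.6251

F = 0.625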